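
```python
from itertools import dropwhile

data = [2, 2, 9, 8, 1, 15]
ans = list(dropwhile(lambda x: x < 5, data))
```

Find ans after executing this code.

Step 1: dropwhile drops elements while < 5:
  2 < 5: dropped
  2 < 5: dropped
  9: kept (dropping stopped)
Step 2: Remaining elements kept regardless of condition.
Therefore ans = [9, 8, 1, 15].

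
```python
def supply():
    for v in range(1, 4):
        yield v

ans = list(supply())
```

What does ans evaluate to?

Step 1: The generator yields each value from range(1, 4).
Step 2: list() consumes all yields: [1, 2, 3].
Therefore ans = [1, 2, 3].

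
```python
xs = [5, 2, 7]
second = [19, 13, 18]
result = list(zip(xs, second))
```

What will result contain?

Step 1: zip pairs elements at same index:
  Index 0: (5, 19)
  Index 1: (2, 13)
  Index 2: (7, 18)
Therefore result = [(5, 19), (2, 13), (7, 18)].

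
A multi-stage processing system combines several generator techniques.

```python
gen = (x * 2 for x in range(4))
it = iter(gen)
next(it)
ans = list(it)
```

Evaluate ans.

Step 1: Generator produces [0, 2, 4, 6].
Step 2: next(it) consumes first element (0).
Step 3: list(it) collects remaining: [2, 4, 6].
Therefore ans = [2, 4, 6].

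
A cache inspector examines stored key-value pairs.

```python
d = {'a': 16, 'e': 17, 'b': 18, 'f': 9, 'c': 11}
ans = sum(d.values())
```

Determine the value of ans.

Step 1: d.values() = [16, 17, 18, 9, 11].
Step 2: sum = 71.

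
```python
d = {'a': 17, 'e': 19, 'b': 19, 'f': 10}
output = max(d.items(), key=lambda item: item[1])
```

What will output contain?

Step 1: Find item with maximum value:
  ('a', 17)
  ('e', 19)
  ('b', 19)
  ('f', 10)
Step 2: Maximum value is 19 at key 'e'.
Therefore output = ('e', 19).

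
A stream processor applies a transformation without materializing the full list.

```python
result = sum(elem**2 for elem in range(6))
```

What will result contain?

Step 1: Compute elem**2 for each elem in range(6):
  elem=0: 0**2 = 0
  elem=1: 1**2 = 1
  elem=2: 2**2 = 4
  elem=3: 3**2 = 9
  elem=4: 4**2 = 16
  elem=5: 5**2 = 25
Step 2: sum = 0 + 1 + 4 + 9 + 16 + 25 = 55.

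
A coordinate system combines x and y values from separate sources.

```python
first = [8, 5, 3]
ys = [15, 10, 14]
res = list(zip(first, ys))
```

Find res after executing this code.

Step 1: zip pairs elements at same index:
  Index 0: (8, 15)
  Index 1: (5, 10)
  Index 2: (3, 14)
Therefore res = [(8, 15), (5, 10), (3, 14)].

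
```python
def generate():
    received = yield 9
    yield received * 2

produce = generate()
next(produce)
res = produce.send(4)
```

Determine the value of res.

Step 1: next(produce) advances to first yield, producing 9.
Step 2: send(4) resumes, received = 4.
Step 3: yield received * 2 = 4 * 2 = 8.
Therefore res = 8.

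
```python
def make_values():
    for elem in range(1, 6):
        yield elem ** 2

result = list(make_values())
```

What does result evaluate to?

Step 1: For each elem in range(1, 6), yield elem**2:
  elem=1: yield 1**2 = 1
  elem=2: yield 2**2 = 4
  elem=3: yield 3**2 = 9
  elem=4: yield 4**2 = 16
  elem=5: yield 5**2 = 25
Therefore result = [1, 4, 9, 16, 25].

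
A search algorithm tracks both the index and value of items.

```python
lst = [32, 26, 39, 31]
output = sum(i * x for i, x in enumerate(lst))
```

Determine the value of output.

Step 1: Compute i * x for each (i, x) in enumerate([32, 26, 39, 31]):
  i=0, x=32: 0*32 = 0
  i=1, x=26: 1*26 = 26
  i=2, x=39: 2*39 = 78
  i=3, x=31: 3*31 = 93
Step 2: sum = 0 + 26 + 78 + 93 = 197.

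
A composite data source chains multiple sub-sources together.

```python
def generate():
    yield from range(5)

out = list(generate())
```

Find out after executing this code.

Step 1: yield from delegates to the iterable, yielding each element.
Step 2: Collected values: [0, 1, 2, 3, 4].
Therefore out = [0, 1, 2, 3, 4].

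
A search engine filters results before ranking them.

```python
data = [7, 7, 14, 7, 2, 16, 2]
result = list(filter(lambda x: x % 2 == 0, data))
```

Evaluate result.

Step 1: Filter elements divisible by 2:
  7 % 2 = 1: removed
  7 % 2 = 1: removed
  14 % 2 = 0: kept
  7 % 2 = 1: removed
  2 % 2 = 0: kept
  16 % 2 = 0: kept
  2 % 2 = 0: kept
Therefore result = [14, 2, 16, 2].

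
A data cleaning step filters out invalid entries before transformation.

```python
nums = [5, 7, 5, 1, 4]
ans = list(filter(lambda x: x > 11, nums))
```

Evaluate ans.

Step 1: Filter elements > 11:
  5: removed
  7: removed
  5: removed
  1: removed
  4: removed
Therefore ans = [].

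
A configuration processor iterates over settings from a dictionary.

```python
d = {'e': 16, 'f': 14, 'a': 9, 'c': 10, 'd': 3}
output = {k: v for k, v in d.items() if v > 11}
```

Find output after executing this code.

Step 1: Filter items where value > 11:
  'e': 16 > 11: kept
  'f': 14 > 11: kept
  'a': 9 <= 11: removed
  'c': 10 <= 11: removed
  'd': 3 <= 11: removed
Therefore output = {'e': 16, 'f': 14}.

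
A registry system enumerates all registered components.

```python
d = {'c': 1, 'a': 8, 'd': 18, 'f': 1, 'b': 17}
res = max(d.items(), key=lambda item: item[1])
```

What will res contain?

Step 1: Find item with maximum value:
  ('c', 1)
  ('a', 8)
  ('d', 18)
  ('f', 1)
  ('b', 17)
Step 2: Maximum value is 18 at key 'd'.
Therefore res = ('d', 18).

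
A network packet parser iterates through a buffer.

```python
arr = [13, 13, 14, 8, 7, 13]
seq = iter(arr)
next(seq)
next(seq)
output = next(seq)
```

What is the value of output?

Step 1: Create iterator over [13, 13, 14, 8, 7, 13].
Step 2: next() consumes 13.
Step 3: next() consumes 13.
Step 4: next() returns 14.
Therefore output = 14.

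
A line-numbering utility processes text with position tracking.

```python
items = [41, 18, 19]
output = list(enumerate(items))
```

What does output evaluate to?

Step 1: enumerate pairs each element with its index:
  (0, 41)
  (1, 18)
  (2, 19)
Therefore output = [(0, 41), (1, 18), (2, 19)].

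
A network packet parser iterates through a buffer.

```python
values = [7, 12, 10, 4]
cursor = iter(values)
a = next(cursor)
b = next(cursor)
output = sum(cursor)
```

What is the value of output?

Step 1: Create iterator over [7, 12, 10, 4].
Step 2: a = next() = 7, b = next() = 12.
Step 3: sum() of remaining [10, 4] = 14.
Therefore output = 14.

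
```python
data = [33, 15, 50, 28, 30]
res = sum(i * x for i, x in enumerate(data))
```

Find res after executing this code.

Step 1: Compute i * x for each (i, x) in enumerate([33, 15, 50, 28, 30]):
  i=0, x=33: 0*33 = 0
  i=1, x=15: 1*15 = 15
  i=2, x=50: 2*50 = 100
  i=3, x=28: 3*28 = 84
  i=4, x=30: 4*30 = 120
Step 2: sum = 0 + 15 + 100 + 84 + 120 = 319.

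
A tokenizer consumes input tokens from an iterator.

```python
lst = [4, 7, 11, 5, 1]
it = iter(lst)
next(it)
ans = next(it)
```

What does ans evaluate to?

Step 1: Create iterator over [4, 7, 11, 5, 1].
Step 2: next() consumes 4.
Step 3: next() returns 7.
Therefore ans = 7.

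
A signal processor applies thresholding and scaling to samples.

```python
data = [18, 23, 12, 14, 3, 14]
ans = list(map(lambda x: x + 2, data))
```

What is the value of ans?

Step 1: Apply lambda x: x + 2 to each element:
  18 -> 20
  23 -> 25
  12 -> 14
  14 -> 16
  3 -> 5
  14 -> 16
Therefore ans = [20, 25, 14, 16, 5, 16].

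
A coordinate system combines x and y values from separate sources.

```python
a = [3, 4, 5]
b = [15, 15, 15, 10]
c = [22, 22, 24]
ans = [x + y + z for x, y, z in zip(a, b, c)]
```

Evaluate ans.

Step 1: zip three lists (truncates to shortest, len=3):
  3 + 15 + 22 = 40
  4 + 15 + 22 = 41
  5 + 15 + 24 = 44
Therefore ans = [40, 41, 44].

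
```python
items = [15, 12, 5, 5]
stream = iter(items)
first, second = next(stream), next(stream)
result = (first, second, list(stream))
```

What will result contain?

Step 1: Create iterator over [15, 12, 5, 5].
Step 2: first = 15, second = 12.
Step 3: Remaining elements: [5, 5].
Therefore result = (15, 12, [5, 5]).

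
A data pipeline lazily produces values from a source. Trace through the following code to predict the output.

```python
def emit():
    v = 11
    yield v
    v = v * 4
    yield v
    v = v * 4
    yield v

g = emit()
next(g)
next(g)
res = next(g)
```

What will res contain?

Step 1: Trace through generator execution:
  Yield 1: v starts at 11, yield 11
  Yield 2: v = 11 * 4 = 44, yield 44
  Yield 3: v = 44 * 4 = 176, yield 176
Step 2: First next() gets 11, second next() gets the second value, third next() yields 176.
Therefore res = 176.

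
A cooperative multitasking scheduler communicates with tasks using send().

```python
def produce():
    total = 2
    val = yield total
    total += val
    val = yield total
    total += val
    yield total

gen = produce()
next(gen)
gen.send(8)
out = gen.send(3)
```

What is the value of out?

Step 1: next() -> yield total=2.
Step 2: send(8) -> val=8, total = 2+8 = 10, yield 10.
Step 3: send(3) -> val=3, total = 10+3 = 13, yield 13.
Therefore out = 13.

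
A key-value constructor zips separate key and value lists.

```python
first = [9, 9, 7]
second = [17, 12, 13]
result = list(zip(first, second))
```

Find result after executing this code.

Step 1: zip pairs elements at same index:
  Index 0: (9, 17)
  Index 1: (9, 12)
  Index 2: (7, 13)
Therefore result = [(9, 17), (9, 12), (7, 13)].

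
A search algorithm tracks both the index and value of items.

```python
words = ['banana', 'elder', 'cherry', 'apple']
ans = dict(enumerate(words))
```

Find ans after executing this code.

Step 1: enumerate pairs indices with words:
  0 -> 'banana'
  1 -> 'elder'
  2 -> 'cherry'
  3 -> 'apple'
Therefore ans = {0: 'banana', 1: 'elder', 2: 'cherry', 3: 'apple'}.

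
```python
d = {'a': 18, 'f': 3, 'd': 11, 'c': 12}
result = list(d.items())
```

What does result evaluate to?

Step 1: d.items() returns (key, value) pairs in insertion order.
Therefore result = [('a', 18), ('f', 3), ('d', 11), ('c', 12)].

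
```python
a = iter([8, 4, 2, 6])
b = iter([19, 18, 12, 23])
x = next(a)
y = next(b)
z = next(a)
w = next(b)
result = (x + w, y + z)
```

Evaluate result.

Step 1: a iterates [8, 4, 2, 6], b iterates [19, 18, 12, 23].
Step 2: x = next(a) = 8, y = next(b) = 19.
Step 3: z = next(a) = 4, w = next(b) = 18.
Step 4: result = (8 + 18, 19 + 4) = (26, 23).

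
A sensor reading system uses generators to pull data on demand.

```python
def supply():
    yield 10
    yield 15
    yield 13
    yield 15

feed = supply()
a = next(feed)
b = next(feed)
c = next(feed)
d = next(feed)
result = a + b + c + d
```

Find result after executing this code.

Step 1: Create generator and consume all values:
  a = next(feed) = 10
  b = next(feed) = 15
  c = next(feed) = 13
  d = next(feed) = 15
Step 2: result = 10 + 15 + 13 + 15 = 53.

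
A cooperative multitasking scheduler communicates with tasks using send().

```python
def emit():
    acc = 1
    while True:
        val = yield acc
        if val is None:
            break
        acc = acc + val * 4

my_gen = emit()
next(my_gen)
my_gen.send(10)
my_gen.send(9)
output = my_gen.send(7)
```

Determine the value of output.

Step 1: next() -> yield acc=1.
Step 2: send(10) -> val=10, acc = 1 + 10*4 = 41, yield 41.
Step 3: send(9) -> val=9, acc = 41 + 9*4 = 77, yield 77.
Step 4: send(7) -> val=7, acc = 77 + 7*4 = 105, yield 105.
Therefore output = 105.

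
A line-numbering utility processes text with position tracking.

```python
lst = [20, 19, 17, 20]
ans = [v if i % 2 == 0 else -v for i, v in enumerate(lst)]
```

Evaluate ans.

Step 1: For each (i, v), keep v if i is even, negate if odd:
  i=0 (even): keep 20
  i=1 (odd): negate to -19
  i=2 (even): keep 17
  i=3 (odd): negate to -20
Therefore ans = [20, -19, 17, -20].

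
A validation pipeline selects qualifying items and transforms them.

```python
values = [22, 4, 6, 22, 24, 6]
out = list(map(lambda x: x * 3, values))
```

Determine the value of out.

Step 1: Apply lambda x: x * 3 to each element:
  22 -> 66
  4 -> 12
  6 -> 18
  22 -> 66
  24 -> 72
  6 -> 18
Therefore out = [66, 12, 18, 66, 72, 18].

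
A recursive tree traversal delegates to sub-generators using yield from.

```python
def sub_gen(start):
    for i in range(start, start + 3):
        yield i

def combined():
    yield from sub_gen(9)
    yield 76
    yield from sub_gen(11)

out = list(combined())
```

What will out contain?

Step 1: combined() delegates to sub_gen(9):
  yield 9
  yield 10
  yield 11
Step 2: yield 76
Step 3: Delegates to sub_gen(11):
  yield 11
  yield 12
  yield 13
Therefore out = [9, 10, 11, 76, 11, 12, 13].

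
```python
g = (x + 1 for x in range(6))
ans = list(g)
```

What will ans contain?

Step 1: For each x in range(6), compute x+1:
  x=0: 0+1 = 1
  x=1: 1+1 = 2
  x=2: 2+1 = 3
  x=3: 3+1 = 4
  x=4: 4+1 = 5
  x=5: 5+1 = 6
Therefore ans = [1, 2, 3, 4, 5, 6].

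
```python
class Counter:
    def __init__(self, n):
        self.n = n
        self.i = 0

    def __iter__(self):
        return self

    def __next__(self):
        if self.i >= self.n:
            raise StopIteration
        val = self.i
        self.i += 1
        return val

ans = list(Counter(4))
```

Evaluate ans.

Step 1: Counter(4) creates an iterator counting 0 to 3.
Step 2: list() consumes all values: [0, 1, 2, 3].
Therefore ans = [0, 1, 2, 3].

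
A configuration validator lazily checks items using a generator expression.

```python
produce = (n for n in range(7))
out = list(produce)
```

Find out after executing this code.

Step 1: Generator expression iterates range(7): [0, 1, 2, 3, 4, 5, 6].
Step 2: list() collects all values.
Therefore out = [0, 1, 2, 3, 4, 5, 6].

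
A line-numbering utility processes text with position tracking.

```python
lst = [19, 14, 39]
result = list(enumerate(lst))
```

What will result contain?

Step 1: enumerate pairs each element with its index:
  (0, 19)
  (1, 14)
  (2, 39)
Therefore result = [(0, 19), (1, 14), (2, 39)].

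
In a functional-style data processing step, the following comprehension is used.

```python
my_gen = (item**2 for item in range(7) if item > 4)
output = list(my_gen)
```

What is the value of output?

Step 1: For range(7), keep item > 4, then square:
  item=0: 0 <= 4, excluded
  item=1: 1 <= 4, excluded
  item=2: 2 <= 4, excluded
  item=3: 3 <= 4, excluded
  item=4: 4 <= 4, excluded
  item=5: 5 > 4, yield 5**2 = 25
  item=6: 6 > 4, yield 6**2 = 36
Therefore output = [25, 36].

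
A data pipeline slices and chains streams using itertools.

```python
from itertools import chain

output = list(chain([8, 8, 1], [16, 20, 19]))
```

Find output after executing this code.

Step 1: chain() concatenates iterables: [8, 8, 1] + [16, 20, 19].
Therefore output = [8, 8, 1, 16, 20, 19].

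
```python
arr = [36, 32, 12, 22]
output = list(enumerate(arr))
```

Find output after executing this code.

Step 1: enumerate pairs each element with its index:
  (0, 36)
  (1, 32)
  (2, 12)
  (3, 22)
Therefore output = [(0, 36), (1, 32), (2, 12), (3, 22)].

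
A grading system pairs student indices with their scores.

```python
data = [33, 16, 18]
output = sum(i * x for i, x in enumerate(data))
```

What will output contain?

Step 1: Compute i * x for each (i, x) in enumerate([33, 16, 18]):
  i=0, x=33: 0*33 = 0
  i=1, x=16: 1*16 = 16
  i=2, x=18: 2*18 = 36
Step 2: sum = 0 + 16 + 36 = 52.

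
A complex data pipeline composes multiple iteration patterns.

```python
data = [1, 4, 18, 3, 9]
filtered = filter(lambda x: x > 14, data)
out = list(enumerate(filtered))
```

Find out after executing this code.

Step 1: Filter [1, 4, 18, 3, 9] for > 14: [18].
Step 2: enumerate re-indexes from 0: [(0, 18)].
Therefore out = [(0, 18)].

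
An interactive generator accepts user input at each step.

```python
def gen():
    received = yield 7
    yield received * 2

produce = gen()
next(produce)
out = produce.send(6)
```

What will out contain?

Step 1: next(produce) advances to first yield, producing 7.
Step 2: send(6) resumes, received = 6.
Step 3: yield received * 2 = 6 * 2 = 12.
Therefore out = 12.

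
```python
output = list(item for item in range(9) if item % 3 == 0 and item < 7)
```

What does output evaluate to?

Step 1: Filter range(9) where item % 3 == 0 and item < 7:
  item=0: both conditions met, included
  item=1: excluded (1 % 3 != 0)
  item=2: excluded (2 % 3 != 0)
  item=3: both conditions met, included
  item=4: excluded (4 % 3 != 0)
  item=5: excluded (5 % 3 != 0)
  item=6: both conditions met, included
  item=7: excluded (7 % 3 != 0, 7 >= 7)
  item=8: excluded (8 % 3 != 0, 8 >= 7)
Therefore output = [0, 3, 6].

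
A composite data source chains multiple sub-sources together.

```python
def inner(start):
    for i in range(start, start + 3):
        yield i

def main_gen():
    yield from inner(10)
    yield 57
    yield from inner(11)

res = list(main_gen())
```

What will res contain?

Step 1: main_gen() delegates to inner(10):
  yield 10
  yield 11
  yield 12
Step 2: yield 57
Step 3: Delegates to inner(11):
  yield 11
  yield 12
  yield 13
Therefore res = [10, 11, 12, 57, 11, 12, 13].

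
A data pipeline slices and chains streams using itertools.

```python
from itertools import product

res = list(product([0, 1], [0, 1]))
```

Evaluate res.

Step 1: product([0, 1], [0, 1]) gives all pairs:
  (0, 0)
  (0, 1)
  (1, 0)
  (1, 1)
Therefore res = [(0, 0), (0, 1), (1, 0), (1, 1)].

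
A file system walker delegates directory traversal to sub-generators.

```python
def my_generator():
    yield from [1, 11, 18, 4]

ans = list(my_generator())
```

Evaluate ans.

Step 1: yield from delegates to the iterable, yielding each element.
Step 2: Collected values: [1, 11, 18, 4].
Therefore ans = [1, 11, 18, 4].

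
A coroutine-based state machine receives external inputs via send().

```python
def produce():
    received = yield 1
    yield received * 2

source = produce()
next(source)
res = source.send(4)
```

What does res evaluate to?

Step 1: next(source) advances to first yield, producing 1.
Step 2: send(4) resumes, received = 4.
Step 3: yield received * 2 = 4 * 2 = 8.
Therefore res = 8.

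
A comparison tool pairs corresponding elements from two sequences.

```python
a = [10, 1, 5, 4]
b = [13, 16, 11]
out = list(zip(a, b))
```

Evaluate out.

Step 1: zip stops at shortest (len(a)=4, len(b)=3):
  Index 0: (10, 13)
  Index 1: (1, 16)
  Index 2: (5, 11)
Step 2: Last element of a (4) has no pair, dropped.
Therefore out = [(10, 13), (1, 16), (5, 11)].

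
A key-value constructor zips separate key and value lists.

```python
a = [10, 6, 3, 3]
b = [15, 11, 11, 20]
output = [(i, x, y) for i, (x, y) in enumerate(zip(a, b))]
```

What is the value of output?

Step 1: enumerate(zip(a, b)) gives index with paired elements:
  i=0: (10, 15)
  i=1: (6, 11)
  i=2: (3, 11)
  i=3: (3, 20)
Therefore output = [(0, 10, 15), (1, 6, 11), (2, 3, 11), (3, 3, 20)].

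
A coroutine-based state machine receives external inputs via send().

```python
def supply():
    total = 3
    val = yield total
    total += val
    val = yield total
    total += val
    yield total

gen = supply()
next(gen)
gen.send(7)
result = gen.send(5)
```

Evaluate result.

Step 1: next() -> yield total=3.
Step 2: send(7) -> val=7, total = 3+7 = 10, yield 10.
Step 3: send(5) -> val=5, total = 10+5 = 15, yield 15.
Therefore result = 15.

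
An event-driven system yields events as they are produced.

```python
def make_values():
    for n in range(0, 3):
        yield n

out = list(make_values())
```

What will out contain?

Step 1: The generator yields each value from range(0, 3).
Step 2: list() consumes all yields: [0, 1, 2].
Therefore out = [0, 1, 2].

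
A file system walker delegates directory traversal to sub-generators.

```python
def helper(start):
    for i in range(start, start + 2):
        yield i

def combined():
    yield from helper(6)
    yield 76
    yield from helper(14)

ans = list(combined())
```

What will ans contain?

Step 1: combined() delegates to helper(6):
  yield 6
  yield 7
Step 2: yield 76
Step 3: Delegates to helper(14):
  yield 14
  yield 15
Therefore ans = [6, 7, 76, 14, 15].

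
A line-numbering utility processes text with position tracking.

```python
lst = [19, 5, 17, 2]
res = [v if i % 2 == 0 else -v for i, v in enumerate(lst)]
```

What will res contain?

Step 1: For each (i, v), keep v if i is even, negate if odd:
  i=0 (even): keep 19
  i=1 (odd): negate to -5
  i=2 (even): keep 17
  i=3 (odd): negate to -2
Therefore res = [19, -5, 17, -2].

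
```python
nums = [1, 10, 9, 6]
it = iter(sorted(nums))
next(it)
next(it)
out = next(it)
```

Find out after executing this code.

Step 1: sorted([1, 10, 9, 6]) = [1, 6, 9, 10].
Step 2: Create iterator and skip 2 elements.
Step 3: next() returns 9.
Therefore out = 9.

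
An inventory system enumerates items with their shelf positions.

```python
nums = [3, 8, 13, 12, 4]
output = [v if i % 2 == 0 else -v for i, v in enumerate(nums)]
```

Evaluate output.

Step 1: For each (i, v), keep v if i is even, negate if odd:
  i=0 (even): keep 3
  i=1 (odd): negate to -8
  i=2 (even): keep 13
  i=3 (odd): negate to -12
  i=4 (even): keep 4
Therefore output = [3, -8, 13, -12, 4].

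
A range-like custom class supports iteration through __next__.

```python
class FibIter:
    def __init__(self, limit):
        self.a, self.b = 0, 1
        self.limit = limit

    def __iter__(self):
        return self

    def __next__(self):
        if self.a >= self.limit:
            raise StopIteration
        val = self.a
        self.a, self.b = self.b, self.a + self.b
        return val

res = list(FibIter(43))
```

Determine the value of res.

Step 1: Fibonacci-like sequence (a=0, b=1) until >= 43:
  Yield 0, then a,b = 1,1
  Yield 1, then a,b = 1,2
  Yield 1, then a,b = 2,3
  Yield 2, then a,b = 3,5
  Yield 3, then a,b = 5,8
  Yield 5, then a,b = 8,13
  Yield 8, then a,b = 13,21
  Yield 13, then a,b = 21,34
  Yield 21, then a,b = 34,55
  Yield 34, then a,b = 55,89
Step 2: 55 >= 43, stop.
Therefore res = [0, 1, 1, 2, 3, 5, 8, 13, 21, 34].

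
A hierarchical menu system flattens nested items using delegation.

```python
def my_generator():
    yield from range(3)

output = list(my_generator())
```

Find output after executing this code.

Step 1: yield from delegates to the iterable, yielding each element.
Step 2: Collected values: [0, 1, 2].
Therefore output = [0, 1, 2].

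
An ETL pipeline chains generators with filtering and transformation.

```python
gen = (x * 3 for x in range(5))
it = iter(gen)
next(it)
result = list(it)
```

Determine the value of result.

Step 1: Generator produces [0, 3, 6, 9, 12].
Step 2: next(it) consumes first element (0).
Step 3: list(it) collects remaining: [3, 6, 9, 12].
Therefore result = [3, 6, 9, 12].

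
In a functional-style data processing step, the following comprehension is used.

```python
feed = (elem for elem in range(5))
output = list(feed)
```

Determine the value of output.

Step 1: Generator expression iterates range(5): [0, 1, 2, 3, 4].
Step 2: list() collects all values.
Therefore output = [0, 1, 2, 3, 4].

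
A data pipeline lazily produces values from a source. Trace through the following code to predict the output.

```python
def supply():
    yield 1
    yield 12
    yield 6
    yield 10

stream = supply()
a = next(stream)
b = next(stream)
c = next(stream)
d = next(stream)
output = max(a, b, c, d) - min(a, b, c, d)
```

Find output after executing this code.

Step 1: Create generator and consume all values:
  a = next(stream) = 1
  b = next(stream) = 12
  c = next(stream) = 6
  d = next(stream) = 10
Step 2: max = 12, min = 1, output = 12 - 1 = 11.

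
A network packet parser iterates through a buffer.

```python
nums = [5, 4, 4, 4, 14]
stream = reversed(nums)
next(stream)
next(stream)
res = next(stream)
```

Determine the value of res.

Step 1: reversed([5, 4, 4, 4, 14]) gives iterator: [14, 4, 4, 4, 5].
Step 2: First next() = 14, second next() = 4.
Step 3: Third next() = 4.
Therefore res = 4.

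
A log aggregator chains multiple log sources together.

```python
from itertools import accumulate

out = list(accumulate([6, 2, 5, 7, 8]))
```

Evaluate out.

Step 1: accumulate computes running sums:
  + 6 = 6
  + 2 = 8
  + 5 = 13
  + 7 = 20
  + 8 = 28
Therefore out = [6, 8, 13, 20, 28].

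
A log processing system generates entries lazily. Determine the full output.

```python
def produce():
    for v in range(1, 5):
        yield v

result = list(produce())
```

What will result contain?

Step 1: The generator yields each value from range(1, 5).
Step 2: list() consumes all yields: [1, 2, 3, 4].
Therefore result = [1, 2, 3, 4].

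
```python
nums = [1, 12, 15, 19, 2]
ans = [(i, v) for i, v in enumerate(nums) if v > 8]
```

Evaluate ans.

Step 1: Filter enumerate([1, 12, 15, 19, 2]) keeping v > 8:
  (0, 1): 1 <= 8, excluded
  (1, 12): 12 > 8, included
  (2, 15): 15 > 8, included
  (3, 19): 19 > 8, included
  (4, 2): 2 <= 8, excluded
Therefore ans = [(1, 12), (2, 15), (3, 19)].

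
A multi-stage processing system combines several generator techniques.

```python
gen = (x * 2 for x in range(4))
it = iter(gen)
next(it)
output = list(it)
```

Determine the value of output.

Step 1: Generator produces [0, 2, 4, 6].
Step 2: next(it) consumes first element (0).
Step 3: list(it) collects remaining: [2, 4, 6].
Therefore output = [2, 4, 6].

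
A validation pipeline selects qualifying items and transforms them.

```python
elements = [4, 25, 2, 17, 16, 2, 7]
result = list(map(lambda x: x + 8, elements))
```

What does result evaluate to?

Step 1: Apply lambda x: x + 8 to each element:
  4 -> 12
  25 -> 33
  2 -> 10
  17 -> 25
  16 -> 24
  2 -> 10
  7 -> 15
Therefore result = [12, 33, 10, 25, 24, 10, 15].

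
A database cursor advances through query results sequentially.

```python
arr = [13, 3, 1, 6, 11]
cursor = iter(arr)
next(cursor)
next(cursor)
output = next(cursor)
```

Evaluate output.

Step 1: Create iterator over [13, 3, 1, 6, 11].
Step 2: next() consumes 13.
Step 3: next() consumes 3.
Step 4: next() returns 1.
Therefore output = 1.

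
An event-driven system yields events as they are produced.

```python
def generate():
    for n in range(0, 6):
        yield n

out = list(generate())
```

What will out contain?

Step 1: The generator yields each value from range(0, 6).
Step 2: list() consumes all yields: [0, 1, 2, 3, 4, 5].
Therefore out = [0, 1, 2, 3, 4, 5].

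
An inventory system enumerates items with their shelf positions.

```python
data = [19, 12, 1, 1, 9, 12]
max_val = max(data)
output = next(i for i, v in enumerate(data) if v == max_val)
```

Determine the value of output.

Step 1: max([19, 12, 1, 1, 9, 12]) = 19.
Step 2: Find first index where value == 19:
  Index 0: 19 == 19, found!
Therefore output = 0.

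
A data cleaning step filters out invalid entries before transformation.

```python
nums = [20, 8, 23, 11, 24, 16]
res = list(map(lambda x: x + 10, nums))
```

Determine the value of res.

Step 1: Apply lambda x: x + 10 to each element:
  20 -> 30
  8 -> 18
  23 -> 33
  11 -> 21
  24 -> 34
  16 -> 26
Therefore res = [30, 18, 33, 21, 34, 26].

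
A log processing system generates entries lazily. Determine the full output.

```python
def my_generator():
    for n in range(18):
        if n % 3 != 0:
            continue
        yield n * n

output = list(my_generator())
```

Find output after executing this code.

Step 1: Only yield n**2 when n is divisible by 3:
  n=0: 0 % 3 == 0, yield 0**2 = 0
  n=3: 3 % 3 == 0, yield 3**2 = 9
  n=6: 6 % 3 == 0, yield 6**2 = 36
  n=9: 9 % 3 == 0, yield 9**2 = 81
  n=12: 12 % 3 == 0, yield 12**2 = 144
  n=15: 15 % 3 == 0, yield 15**2 = 225
Therefore output = [0, 9, 36, 81, 144, 225].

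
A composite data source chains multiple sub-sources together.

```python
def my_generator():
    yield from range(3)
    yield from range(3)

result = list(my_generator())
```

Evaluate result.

Step 1: Trace yields in order:
  yield 0
  yield 1
  yield 2
  yield 0
  yield 1
  yield 2
Therefore result = [0, 1, 2, 0, 1, 2].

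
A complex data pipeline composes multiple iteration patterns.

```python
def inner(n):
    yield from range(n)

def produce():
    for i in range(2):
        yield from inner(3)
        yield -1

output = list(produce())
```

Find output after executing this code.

Step 1: For each i in range(2):
  i=0: yield from inner(3) -> [0, 1, 2], then yield -1
  i=1: yield from inner(3) -> [0, 1, 2], then yield -1
Therefore output = [0, 1, 2, -1, 0, 1, 2, -1].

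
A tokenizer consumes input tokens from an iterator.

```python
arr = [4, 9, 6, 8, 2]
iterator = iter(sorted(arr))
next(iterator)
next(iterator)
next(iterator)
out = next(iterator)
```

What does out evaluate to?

Step 1: sorted([4, 9, 6, 8, 2]) = [2, 4, 6, 8, 9].
Step 2: Create iterator and skip 3 elements.
Step 3: next() returns 8.
Therefore out = 8.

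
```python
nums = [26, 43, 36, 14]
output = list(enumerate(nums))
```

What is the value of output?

Step 1: enumerate pairs each element with its index:
  (0, 26)
  (1, 43)
  (2, 36)
  (3, 14)
Therefore output = [(0, 26), (1, 43), (2, 36), (3, 14)].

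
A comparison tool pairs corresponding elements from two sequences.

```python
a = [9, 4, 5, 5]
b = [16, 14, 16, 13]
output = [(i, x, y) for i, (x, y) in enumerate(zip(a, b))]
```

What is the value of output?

Step 1: enumerate(zip(a, b)) gives index with paired elements:
  i=0: (9, 16)
  i=1: (4, 14)
  i=2: (5, 16)
  i=3: (5, 13)
Therefore output = [(0, 9, 16), (1, 4, 14), (2, 5, 16), (3, 5, 13)].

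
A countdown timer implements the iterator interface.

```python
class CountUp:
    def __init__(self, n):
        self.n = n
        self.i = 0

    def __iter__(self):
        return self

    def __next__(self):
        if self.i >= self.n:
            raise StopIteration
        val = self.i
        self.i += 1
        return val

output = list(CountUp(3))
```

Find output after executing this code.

Step 1: CountUp(3) creates an iterator counting 0 to 2.
Step 2: list() consumes all values: [0, 1, 2].
Therefore output = [0, 1, 2].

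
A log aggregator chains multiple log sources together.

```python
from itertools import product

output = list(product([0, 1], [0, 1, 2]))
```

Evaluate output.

Step 1: product([0, 1], [0, 1, 2]) gives all pairs:
  (0, 0)
  (0, 1)
  (0, 2)
  (1, 0)
  (1, 1)
  (1, 2)
Therefore output = [(0, 0), (0, 1), (0, 2), (1, 0), (1, 1), (1, 2)].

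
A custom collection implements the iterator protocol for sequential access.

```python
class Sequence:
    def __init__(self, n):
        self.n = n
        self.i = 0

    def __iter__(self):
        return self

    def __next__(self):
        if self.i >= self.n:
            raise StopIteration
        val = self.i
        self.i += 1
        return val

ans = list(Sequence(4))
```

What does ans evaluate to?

Step 1: Sequence(4) creates an iterator counting 0 to 3.
Step 2: list() consumes all values: [0, 1, 2, 3].
Therefore ans = [0, 1, 2, 3].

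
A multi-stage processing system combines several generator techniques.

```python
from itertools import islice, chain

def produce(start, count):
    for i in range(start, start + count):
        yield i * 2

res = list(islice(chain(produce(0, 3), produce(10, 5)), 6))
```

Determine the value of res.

Step 1: produce(0, 3) yields [0, 2, 4].
Step 2: produce(10, 5) yields [20, 22, 24, 26, 28].
Step 3: chain concatenates: [0, 2, 4, 20, 22, 24, 26, 28].
Step 4: islice takes first 6: [0, 2, 4, 20, 22, 24].
Therefore res = [0, 2, 4, 20, 22, 24].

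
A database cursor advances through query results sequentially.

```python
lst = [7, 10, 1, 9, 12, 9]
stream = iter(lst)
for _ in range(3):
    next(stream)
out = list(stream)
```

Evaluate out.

Step 1: Create iterator over [7, 10, 1, 9, 12, 9].
Step 2: Advance 3 positions (consuming [7, 10, 1]).
Step 3: list() collects remaining elements: [9, 12, 9].
Therefore out = [9, 12, 9].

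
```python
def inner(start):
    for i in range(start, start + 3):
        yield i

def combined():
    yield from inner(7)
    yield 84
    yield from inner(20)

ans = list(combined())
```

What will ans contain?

Step 1: combined() delegates to inner(7):
  yield 7
  yield 8
  yield 9
Step 2: yield 84
Step 3: Delegates to inner(20):
  yield 20
  yield 21
  yield 22
Therefore ans = [7, 8, 9, 84, 20, 21, 22].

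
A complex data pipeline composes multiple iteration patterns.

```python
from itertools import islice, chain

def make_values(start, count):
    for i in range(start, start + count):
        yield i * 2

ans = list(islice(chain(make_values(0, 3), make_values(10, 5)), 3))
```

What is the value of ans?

Step 1: make_values(0, 3) yields [0, 2, 4].
Step 2: make_values(10, 5) yields [20, 22, 24, 26, 28].
Step 3: chain concatenates: [0, 2, 4, 20, 22, 24, 26, 28].
Step 4: islice takes first 3: [0, 2, 4].
Therefore ans = [0, 2, 4].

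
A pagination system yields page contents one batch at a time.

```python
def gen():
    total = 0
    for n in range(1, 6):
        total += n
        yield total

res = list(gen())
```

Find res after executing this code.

Step 1: Generator accumulates running sum:
  n=1: total = 1, yield 1
  n=2: total = 3, yield 3
  n=3: total = 6, yield 6
  n=4: total = 10, yield 10
  n=5: total = 15, yield 15
Therefore res = [1, 3, 6, 10, 15].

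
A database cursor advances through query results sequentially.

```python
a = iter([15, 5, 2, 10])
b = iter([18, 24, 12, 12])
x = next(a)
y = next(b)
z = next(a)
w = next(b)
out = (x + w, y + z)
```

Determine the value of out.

Step 1: a iterates [15, 5, 2, 10], b iterates [18, 24, 12, 12].
Step 2: x = next(a) = 15, y = next(b) = 18.
Step 3: z = next(a) = 5, w = next(b) = 24.
Step 4: out = (15 + 24, 18 + 5) = (39, 23).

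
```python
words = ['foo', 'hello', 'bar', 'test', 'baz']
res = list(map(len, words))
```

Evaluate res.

Step 1: Map len() to each word:
  'foo' -> 3
  'hello' -> 5
  'bar' -> 3
  'test' -> 4
  'baz' -> 3
Therefore res = [3, 5, 3, 4, 3].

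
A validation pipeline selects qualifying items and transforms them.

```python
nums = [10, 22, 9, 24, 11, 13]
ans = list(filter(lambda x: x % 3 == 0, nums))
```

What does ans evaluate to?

Step 1: Filter elements divisible by 3:
  10 % 3 = 1: removed
  22 % 3 = 1: removed
  9 % 3 = 0: kept
  24 % 3 = 0: kept
  11 % 3 = 2: removed
  13 % 3 = 1: removed
Therefore ans = [9, 24].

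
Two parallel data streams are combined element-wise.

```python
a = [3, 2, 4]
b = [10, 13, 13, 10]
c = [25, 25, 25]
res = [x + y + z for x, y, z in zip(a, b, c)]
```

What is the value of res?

Step 1: zip three lists (truncates to shortest, len=3):
  3 + 10 + 25 = 38
  2 + 13 + 25 = 40
  4 + 13 + 25 = 42
Therefore res = [38, 40, 42].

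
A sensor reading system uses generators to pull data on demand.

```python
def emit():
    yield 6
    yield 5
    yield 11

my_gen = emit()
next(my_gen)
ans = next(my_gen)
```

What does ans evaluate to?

Step 1: emit() creates a generator.
Step 2: next(my_gen) yields 6 (consumed and discarded).
Step 3: next(my_gen) yields 5, assigned to ans.
Therefore ans = 5.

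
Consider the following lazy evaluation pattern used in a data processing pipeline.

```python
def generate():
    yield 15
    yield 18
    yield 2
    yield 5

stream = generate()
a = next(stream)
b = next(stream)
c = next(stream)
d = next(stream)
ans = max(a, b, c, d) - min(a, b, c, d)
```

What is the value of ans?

Step 1: Create generator and consume all values:
  a = next(stream) = 15
  b = next(stream) = 18
  c = next(stream) = 2
  d = next(stream) = 5
Step 2: max = 18, min = 2, ans = 18 - 2 = 16.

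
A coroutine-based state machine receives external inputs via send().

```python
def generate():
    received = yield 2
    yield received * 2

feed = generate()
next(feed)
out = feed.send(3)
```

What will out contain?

Step 1: next(feed) advances to first yield, producing 2.
Step 2: send(3) resumes, received = 3.
Step 3: yield received * 2 = 3 * 2 = 6.
Therefore out = 6.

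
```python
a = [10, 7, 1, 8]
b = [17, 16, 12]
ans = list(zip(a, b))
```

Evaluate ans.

Step 1: zip stops at shortest (len(a)=4, len(b)=3):
  Index 0: (10, 17)
  Index 1: (7, 16)
  Index 2: (1, 12)
Step 2: Last element of a (8) has no pair, dropped.
Therefore ans = [(10, 17), (7, 16), (1, 12)].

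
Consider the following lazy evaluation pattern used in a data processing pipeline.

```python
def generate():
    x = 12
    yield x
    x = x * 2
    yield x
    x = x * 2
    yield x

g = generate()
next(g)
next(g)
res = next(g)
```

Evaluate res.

Step 1: Trace through generator execution:
  Yield 1: x starts at 12, yield 12
  Yield 2: x = 12 * 2 = 24, yield 24
  Yield 3: x = 24 * 2 = 48, yield 48
Step 2: First next() gets 12, second next() gets the second value, third next() yields 48.
Therefore res = 48.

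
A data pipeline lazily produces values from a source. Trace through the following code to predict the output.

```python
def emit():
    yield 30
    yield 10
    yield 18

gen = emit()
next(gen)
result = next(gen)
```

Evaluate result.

Step 1: emit() creates a generator.
Step 2: next(gen) yields 30 (consumed and discarded).
Step 3: next(gen) yields 10, assigned to result.
Therefore result = 10.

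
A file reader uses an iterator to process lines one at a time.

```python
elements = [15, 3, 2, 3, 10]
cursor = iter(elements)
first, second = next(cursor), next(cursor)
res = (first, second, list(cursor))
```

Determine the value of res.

Step 1: Create iterator over [15, 3, 2, 3, 10].
Step 2: first = 15, second = 3.
Step 3: Remaining elements: [2, 3, 10].
Therefore res = (15, 3, [2, 3, 10]).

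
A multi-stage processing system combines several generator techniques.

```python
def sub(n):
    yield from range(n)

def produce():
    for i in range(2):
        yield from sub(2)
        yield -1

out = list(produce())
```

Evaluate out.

Step 1: For each i in range(2):
  i=0: yield from sub(2) -> [0, 1], then yield -1
  i=1: yield from sub(2) -> [0, 1], then yield -1
Therefore out = [0, 1, -1, 0, 1, -1].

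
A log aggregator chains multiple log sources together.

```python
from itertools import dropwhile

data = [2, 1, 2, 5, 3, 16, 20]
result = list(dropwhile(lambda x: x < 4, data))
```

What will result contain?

Step 1: dropwhile drops elements while < 4:
  2 < 4: dropped
  1 < 4: dropped
  2 < 4: dropped
  5: kept (dropping stopped)
Step 2: Remaining elements kept regardless of condition.
Therefore result = [5, 3, 16, 20].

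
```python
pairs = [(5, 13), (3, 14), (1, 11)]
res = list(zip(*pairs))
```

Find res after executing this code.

Step 1: zip(*pairs) transposes: unzips [(5, 13), (3, 14), (1, 11)] into separate sequences.
Step 2: First elements: (5, 3, 1), second elements: (13, 14, 11).
Therefore res = [(5, 3, 1), (13, 14, 11)].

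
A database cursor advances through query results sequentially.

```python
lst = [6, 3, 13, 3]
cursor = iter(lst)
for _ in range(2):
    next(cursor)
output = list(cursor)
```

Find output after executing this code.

Step 1: Create iterator over [6, 3, 13, 3].
Step 2: Advance 2 positions (consuming [6, 3]).
Step 3: list() collects remaining elements: [13, 3].
Therefore output = [13, 3].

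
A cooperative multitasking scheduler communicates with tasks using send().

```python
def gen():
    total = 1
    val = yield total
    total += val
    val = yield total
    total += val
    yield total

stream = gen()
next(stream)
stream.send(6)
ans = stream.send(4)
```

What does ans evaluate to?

Step 1: next() -> yield total=1.
Step 2: send(6) -> val=6, total = 1+6 = 7, yield 7.
Step 3: send(4) -> val=4, total = 7+4 = 11, yield 11.
Therefore ans = 11.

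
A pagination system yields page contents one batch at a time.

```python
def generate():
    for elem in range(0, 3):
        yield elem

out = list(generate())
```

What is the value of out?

Step 1: The generator yields each value from range(0, 3).
Step 2: list() consumes all yields: [0, 1, 2].
Therefore out = [0, 1, 2].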